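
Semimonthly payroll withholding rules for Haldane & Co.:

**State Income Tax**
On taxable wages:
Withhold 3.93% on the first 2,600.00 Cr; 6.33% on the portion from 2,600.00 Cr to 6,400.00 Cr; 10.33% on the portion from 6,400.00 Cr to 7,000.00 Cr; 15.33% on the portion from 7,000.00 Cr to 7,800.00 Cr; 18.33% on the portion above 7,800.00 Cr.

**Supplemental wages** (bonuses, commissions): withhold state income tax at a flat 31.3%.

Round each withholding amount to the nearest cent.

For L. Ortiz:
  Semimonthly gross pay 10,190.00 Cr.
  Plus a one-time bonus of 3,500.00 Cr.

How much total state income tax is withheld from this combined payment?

State Income Tax: taxable = 10,190.00 Cr
  527.34 Cr + 18.33% × (10,190.00 Cr − 7,800.00 Cr) = 527.34 Cr + 18.33% × 2,390.00 Cr = 965.43 Cr
Supplemental (31.3% flat on bonus): 31.3% × 3,500.00 Cr = 1,095.50 Cr
Total state income tax: 965.43 Cr + 1,095.50 Cr = 2,060.93 Cr

2,060.93 Cr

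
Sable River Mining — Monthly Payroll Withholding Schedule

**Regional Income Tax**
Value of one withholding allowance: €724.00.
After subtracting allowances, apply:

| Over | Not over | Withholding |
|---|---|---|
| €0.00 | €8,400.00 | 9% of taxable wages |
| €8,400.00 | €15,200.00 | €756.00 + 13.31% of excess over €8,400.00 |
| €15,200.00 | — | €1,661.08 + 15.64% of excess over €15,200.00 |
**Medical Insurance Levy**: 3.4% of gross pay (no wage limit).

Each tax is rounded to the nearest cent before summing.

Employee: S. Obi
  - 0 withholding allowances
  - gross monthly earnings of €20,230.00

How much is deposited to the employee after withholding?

Regional Income Tax: taxable = €20,230.00
  €1,661.08 + 15.64% × (€20,230.00 − €15,200.00) = €1,661.08 + 15.64% × €5,030.00 = €2,447.77
Medical Insurance Levy: 3.4% × €20,230.00 = €687.82
Total withheld: €2,447.77 + €687.82 = €3,135.59
Net pay: €20,230.00 − €3,135.59 = €17,094.41

€17,094.41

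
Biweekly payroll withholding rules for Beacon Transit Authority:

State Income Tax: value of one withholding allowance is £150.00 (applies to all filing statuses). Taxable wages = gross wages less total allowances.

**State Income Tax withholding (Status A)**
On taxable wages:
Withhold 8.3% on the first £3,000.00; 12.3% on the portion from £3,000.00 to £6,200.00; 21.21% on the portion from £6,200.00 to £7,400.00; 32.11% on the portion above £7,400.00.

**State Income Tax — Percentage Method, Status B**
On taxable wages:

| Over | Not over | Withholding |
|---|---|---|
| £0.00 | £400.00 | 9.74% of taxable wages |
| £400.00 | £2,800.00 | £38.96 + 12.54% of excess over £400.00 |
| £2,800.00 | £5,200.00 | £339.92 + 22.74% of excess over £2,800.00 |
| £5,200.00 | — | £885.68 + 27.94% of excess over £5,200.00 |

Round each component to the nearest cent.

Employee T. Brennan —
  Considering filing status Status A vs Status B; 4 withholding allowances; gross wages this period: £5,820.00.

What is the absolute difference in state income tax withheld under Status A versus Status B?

£369.21

State Income Tax (Status A): taxable = £5,820.00 − 4×£150.00 = £5,220.00
  £249.00 + 12.3% × (£5,220.00 − £3,000.00) = £249.00 + 12.3% × £2,220.00 = £522.06
State Income Tax (Status B): taxable = £5,820.00 − 4×£150.00 = £5,220.00
  £885.68 + 27.94% × (£5,220.00 − £5,200.00) = £885.68 + 27.94% × £20.00 = £891.27
Difference: |£522.06 − £891.27| = £369.21 (higher under Status B)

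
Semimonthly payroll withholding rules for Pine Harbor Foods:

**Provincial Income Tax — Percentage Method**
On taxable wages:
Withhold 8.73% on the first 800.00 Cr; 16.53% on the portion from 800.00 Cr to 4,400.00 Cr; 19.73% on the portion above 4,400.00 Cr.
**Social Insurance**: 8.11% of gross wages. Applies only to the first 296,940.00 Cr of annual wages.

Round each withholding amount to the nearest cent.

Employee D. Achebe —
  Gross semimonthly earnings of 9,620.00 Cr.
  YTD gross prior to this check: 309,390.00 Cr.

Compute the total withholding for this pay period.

1,694.83 Cr

Provincial Income Tax: taxable = 9,620.00 Cr
  664.92 Cr + 19.73% × (9,620.00 Cr − 4,400.00 Cr) = 664.92 Cr + 19.73% × 5,220.00 Cr = 1,694.83 Cr
Social Insurance: YTD 309,390.00 Cr ≥ cap 296,940.00 Cr → 0.00 Cr
Total: 1,694.83 Cr + 0.00 Cr = 1,694.83 Cr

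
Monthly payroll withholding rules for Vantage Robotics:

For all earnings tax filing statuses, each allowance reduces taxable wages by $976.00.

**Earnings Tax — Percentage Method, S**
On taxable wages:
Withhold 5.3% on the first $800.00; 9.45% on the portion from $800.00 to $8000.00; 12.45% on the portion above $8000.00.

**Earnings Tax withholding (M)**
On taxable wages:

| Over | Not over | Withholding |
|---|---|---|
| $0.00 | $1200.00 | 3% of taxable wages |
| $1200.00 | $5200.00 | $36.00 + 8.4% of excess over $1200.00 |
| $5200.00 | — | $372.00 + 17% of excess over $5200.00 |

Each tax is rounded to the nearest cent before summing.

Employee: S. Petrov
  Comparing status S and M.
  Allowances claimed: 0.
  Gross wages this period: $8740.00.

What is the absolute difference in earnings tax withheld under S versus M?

$158.87

Earnings Tax (S): taxable = $8740.00
  $722.80 + 12.45% × ($8740.00 − $8000.00) = $722.80 + 12.45% × $740.00 = $814.93
Earnings Tax (M): taxable = $8740.00
  $372.00 + 17% × ($8740.00 − $5200.00) = $372.00 + 17% × $3540.00 = $973.80
Difference: |$814.93 − $973.80| = $158.87 (higher under M)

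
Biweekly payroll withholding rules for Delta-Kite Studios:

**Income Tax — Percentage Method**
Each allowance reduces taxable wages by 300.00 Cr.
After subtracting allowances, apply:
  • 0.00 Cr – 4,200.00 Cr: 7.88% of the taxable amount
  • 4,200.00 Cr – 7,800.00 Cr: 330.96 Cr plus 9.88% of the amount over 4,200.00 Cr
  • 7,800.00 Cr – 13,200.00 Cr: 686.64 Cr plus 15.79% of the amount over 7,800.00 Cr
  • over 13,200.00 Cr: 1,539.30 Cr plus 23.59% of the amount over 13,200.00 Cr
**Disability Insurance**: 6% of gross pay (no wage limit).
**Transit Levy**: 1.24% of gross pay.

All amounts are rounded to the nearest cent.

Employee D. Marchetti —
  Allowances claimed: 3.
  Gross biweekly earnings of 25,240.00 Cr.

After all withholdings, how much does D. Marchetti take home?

19,245.39 Cr

Income Tax: taxable = 25,240.00 Cr − 3×300.00 Cr = 24,340.00 Cr
  1,539.30 Cr + 23.59% × (24,340.00 Cr − 13,200.00 Cr) = 1,539.30 Cr + 23.59% × 11,140.00 Cr = 4,167.23 Cr
Disability Insurance: 6% × 25,240.00 Cr = 1,514.40 Cr
Transit Levy: 1.24% × 25,240.00 Cr = 312.98 Cr
Total withheld: 4,167.23 Cr + 1,514.40 Cr + 312.98 Cr = 5,994.61 Cr
Net pay: 25,240.00 Cr − 5,994.61 Cr = 19,245.39 Cr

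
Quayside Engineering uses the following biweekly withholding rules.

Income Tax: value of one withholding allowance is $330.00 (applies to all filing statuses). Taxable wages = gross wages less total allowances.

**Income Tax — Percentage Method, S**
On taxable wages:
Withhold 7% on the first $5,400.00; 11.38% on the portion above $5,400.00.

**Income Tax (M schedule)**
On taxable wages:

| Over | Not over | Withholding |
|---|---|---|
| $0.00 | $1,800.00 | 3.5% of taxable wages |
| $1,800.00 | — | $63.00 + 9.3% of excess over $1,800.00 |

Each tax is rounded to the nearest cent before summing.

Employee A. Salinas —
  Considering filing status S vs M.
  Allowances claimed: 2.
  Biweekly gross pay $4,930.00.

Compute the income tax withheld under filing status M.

$292.71

Income Tax (M): taxable = $4,930.00 − 2×$330.00 = $4,270.00
  $63.00 + 9.3% × ($4,270.00 − $1,800.00) = $63.00 + 9.3% × $2,470.00 = $292.71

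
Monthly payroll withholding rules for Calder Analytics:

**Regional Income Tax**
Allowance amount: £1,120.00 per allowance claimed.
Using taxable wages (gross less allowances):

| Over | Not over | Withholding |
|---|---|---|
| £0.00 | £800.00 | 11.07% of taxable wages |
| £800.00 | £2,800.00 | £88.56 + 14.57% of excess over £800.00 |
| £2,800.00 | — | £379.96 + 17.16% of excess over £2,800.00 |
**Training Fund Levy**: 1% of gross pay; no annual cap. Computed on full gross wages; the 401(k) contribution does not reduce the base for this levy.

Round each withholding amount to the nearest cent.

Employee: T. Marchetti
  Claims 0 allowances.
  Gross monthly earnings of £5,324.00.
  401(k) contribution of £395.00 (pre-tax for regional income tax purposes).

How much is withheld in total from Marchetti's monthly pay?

Regional Income Tax: taxable = £5,324.00 − £395.00 = £4,929.00
  £379.96 + 17.16% × (£4,929.00 − £2,800.00) = £379.96 + 17.16% × £2,129.00 = £745.30
Training Fund Levy: 1% × £5,324.00 = £53.24
Total: £745.30 + £53.24 = £798.54

£798.54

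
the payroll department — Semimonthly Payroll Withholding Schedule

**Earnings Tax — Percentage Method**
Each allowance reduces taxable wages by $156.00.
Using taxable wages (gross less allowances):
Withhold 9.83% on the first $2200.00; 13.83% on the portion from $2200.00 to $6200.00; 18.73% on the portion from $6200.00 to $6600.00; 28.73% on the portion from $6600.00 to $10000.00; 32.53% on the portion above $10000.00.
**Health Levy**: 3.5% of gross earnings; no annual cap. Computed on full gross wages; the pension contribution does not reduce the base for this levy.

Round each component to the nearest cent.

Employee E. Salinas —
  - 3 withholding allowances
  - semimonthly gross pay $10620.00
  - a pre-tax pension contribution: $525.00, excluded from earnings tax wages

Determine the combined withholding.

Earnings Tax: taxable = $10620.00 − $525.00 − 3×$156.00 = $9627.00
  $844.38 + 28.73% × ($9627.00 − $6600.00) = $844.38 + 28.73% × $3027.00 = $1714.04
Health Levy: 3.5% × $10620.00 = $371.70
Total: $1714.04 + $371.70 = $2085.74

$2085.74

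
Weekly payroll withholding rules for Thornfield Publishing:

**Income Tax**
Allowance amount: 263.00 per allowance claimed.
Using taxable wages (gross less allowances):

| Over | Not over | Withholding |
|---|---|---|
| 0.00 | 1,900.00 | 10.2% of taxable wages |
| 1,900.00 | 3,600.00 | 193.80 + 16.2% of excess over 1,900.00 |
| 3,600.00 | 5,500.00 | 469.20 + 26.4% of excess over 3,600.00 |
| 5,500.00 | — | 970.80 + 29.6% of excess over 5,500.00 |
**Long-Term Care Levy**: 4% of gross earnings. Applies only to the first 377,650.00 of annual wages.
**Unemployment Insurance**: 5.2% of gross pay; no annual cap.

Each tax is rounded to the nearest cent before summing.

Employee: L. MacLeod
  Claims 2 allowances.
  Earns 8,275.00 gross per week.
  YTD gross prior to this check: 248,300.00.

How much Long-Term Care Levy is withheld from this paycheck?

331.00

Long-Term Care Levy: 4% × 8,275.00 = 331.00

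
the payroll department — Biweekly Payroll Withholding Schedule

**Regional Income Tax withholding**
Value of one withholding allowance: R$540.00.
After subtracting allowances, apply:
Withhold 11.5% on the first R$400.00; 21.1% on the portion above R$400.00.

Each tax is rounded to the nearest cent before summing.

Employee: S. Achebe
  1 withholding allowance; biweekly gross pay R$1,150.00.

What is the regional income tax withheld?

R$90.31

Regional Income Tax: taxable = R$1,150.00 − 1×R$540.00 = R$610.00
  R$46.00 + 21.1% × (R$610.00 − R$400.00) = R$46.00 + 21.1% × R$210.00 = R$90.31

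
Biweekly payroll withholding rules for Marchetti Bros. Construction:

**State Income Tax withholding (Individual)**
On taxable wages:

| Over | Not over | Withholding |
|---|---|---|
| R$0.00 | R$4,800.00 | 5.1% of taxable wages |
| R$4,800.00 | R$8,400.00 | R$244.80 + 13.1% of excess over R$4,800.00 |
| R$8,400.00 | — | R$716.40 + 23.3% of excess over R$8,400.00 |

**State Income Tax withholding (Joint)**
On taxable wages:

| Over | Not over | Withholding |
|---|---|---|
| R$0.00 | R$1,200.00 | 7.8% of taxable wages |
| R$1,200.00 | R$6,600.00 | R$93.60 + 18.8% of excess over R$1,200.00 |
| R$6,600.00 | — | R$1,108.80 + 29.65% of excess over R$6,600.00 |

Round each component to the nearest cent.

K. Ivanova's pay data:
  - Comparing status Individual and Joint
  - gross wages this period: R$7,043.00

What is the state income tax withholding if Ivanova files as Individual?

R$538.63

State Income Tax (Individual): taxable = R$7,043.00
  R$244.80 + 13.1% × (R$7,043.00 − R$4,800.00) = R$244.80 + 13.1% × R$2,243.00 = R$538.63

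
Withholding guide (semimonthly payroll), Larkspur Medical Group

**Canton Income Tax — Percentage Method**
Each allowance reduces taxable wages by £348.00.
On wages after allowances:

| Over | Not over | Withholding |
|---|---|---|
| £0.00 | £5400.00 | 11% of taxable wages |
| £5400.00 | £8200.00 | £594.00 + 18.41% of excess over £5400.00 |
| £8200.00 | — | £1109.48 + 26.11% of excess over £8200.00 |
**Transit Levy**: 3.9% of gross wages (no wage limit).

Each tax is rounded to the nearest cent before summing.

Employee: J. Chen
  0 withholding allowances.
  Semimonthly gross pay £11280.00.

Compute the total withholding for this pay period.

Canton Income Tax: taxable = £11280.00
  £1109.48 + 26.11% × (£11280.00 − £8200.00) = £1109.48 + 26.11% × £3080.00 = £1913.67
Transit Levy: 3.9% × £11280.00 = £439.92
Total: £1913.67 + £439.92 = £2353.59

£2353.59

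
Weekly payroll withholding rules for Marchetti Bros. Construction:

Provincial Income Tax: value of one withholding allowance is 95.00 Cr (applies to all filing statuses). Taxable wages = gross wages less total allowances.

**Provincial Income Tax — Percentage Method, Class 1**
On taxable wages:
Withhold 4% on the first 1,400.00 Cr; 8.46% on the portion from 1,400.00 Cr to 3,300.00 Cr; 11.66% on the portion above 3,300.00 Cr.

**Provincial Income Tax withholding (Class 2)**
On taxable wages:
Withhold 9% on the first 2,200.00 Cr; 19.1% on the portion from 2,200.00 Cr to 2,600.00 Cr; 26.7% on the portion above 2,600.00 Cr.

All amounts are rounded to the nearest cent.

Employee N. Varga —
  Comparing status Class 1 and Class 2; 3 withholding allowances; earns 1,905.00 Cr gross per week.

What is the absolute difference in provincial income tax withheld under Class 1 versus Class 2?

Provincial Income Tax (Class 1): taxable = 1,905.00 Cr − 3×95.00 Cr = 1,620.00 Cr
  56.00 Cr + 8.46% × (1,620.00 Cr − 1,400.00 Cr) = 56.00 Cr + 8.46% × 220.00 Cr = 74.61 Cr
Provincial Income Tax (Class 2): taxable = 1,905.00 Cr − 3×95.00 Cr = 1,620.00 Cr
  9% × 1,620.00 Cr = 145.80 Cr
Difference: |74.61 Cr − 145.80 Cr| = 71.19 Cr (higher under Class 2)

71.19 Cr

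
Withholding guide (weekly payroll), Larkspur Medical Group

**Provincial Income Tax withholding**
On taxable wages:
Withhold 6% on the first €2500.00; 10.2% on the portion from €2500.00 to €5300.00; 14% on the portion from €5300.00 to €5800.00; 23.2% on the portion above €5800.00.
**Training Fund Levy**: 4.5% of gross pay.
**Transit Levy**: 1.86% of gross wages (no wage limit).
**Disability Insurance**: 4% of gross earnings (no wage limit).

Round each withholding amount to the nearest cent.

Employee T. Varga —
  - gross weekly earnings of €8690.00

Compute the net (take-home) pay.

Provincial Income Tax: taxable = €8690.00
  €505.60 + 23.2% × (€8690.00 − €5800.00) = €505.60 + 23.2% × €2890.00 = €1176.08
Training Fund Levy: 4.5% × €8690.00 = €391.05
Transit Levy: 1.86% × €8690.00 = €161.63
Disability Insurance: 4% × €8690.00 = €347.60
Total withheld: €1176.08 + €391.05 + €161.63 + €347.60 = €2076.36
Net pay: €8690.00 − €2076.36 = €6613.64

€6613.64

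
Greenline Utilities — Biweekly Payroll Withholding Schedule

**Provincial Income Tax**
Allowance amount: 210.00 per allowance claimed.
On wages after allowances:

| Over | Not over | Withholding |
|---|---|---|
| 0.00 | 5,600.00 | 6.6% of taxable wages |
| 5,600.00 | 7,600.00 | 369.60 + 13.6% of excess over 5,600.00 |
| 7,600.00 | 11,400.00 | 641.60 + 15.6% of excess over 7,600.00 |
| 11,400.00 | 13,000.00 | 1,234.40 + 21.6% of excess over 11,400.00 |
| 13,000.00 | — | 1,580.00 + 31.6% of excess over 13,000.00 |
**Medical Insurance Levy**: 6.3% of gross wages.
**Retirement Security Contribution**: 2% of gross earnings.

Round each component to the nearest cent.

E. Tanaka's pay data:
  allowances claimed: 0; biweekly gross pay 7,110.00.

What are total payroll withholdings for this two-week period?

1,165.09

Provincial Income Tax: taxable = 7,110.00
  369.60 + 13.6% × (7,110.00 − 5,600.00) = 369.60 + 13.6% × 1,510.00 = 574.96
Medical Insurance Levy: 6.3% × 7,110.00 = 447.93
Retirement Security Contribution: 2% × 7,110.00 = 142.20
Total: 574.96 + 447.93 + 142.20 = 1,165.09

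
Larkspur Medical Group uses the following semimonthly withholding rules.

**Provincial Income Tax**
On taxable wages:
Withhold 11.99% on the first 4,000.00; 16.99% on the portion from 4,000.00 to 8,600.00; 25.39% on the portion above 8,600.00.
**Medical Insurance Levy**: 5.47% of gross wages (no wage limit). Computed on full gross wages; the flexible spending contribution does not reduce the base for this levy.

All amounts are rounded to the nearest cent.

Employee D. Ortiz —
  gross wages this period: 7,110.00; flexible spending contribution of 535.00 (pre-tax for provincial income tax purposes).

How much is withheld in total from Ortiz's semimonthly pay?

Provincial Income Tax: taxable = 7,110.00 − 535.00 = 6,575.00
  479.60 + 16.99% × (6,575.00 − 4,000.00) = 479.60 + 16.99% × 2,575.00 = 917.09
Medical Insurance Levy: 5.47% × 7,110.00 = 388.92
Total: 917.09 + 388.92 = 1,306.01

1,306.01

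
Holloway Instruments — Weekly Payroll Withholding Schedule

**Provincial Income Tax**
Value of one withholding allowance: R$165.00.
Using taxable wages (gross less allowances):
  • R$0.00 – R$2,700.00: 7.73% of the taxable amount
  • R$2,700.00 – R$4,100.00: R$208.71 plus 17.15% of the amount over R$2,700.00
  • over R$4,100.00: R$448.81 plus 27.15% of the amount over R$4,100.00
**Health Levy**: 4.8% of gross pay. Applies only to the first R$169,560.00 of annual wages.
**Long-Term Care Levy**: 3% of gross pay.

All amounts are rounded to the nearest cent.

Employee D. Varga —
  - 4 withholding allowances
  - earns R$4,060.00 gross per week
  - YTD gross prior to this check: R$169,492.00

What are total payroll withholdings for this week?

R$453.82

Provincial Income Tax: taxable = R$4,060.00 − 4×R$165.00 = R$3,400.00
  R$208.71 + 17.15% × (R$3,400.00 − R$2,700.00) = R$208.71 + 17.15% × R$700.00 = R$328.76
Health Levy: cap R$169,560.00 − YTD R$169,492.00 = R$68.00 subject; 4.8% × R$68.00 = R$3.26
Long-Term Care Levy: 3% × R$4,060.00 = R$121.80
Total: R$328.76 + R$3.26 + R$121.80 = R$453.82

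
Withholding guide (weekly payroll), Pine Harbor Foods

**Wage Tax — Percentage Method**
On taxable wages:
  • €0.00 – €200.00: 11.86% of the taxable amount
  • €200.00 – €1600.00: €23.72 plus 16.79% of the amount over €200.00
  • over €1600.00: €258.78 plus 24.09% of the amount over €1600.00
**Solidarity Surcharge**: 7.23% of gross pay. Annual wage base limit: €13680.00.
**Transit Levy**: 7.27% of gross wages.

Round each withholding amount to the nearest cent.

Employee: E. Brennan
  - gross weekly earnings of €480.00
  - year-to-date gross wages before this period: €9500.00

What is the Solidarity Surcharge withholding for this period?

€34.70

Solidarity Surcharge: 7.23% × €480.00 = €34.70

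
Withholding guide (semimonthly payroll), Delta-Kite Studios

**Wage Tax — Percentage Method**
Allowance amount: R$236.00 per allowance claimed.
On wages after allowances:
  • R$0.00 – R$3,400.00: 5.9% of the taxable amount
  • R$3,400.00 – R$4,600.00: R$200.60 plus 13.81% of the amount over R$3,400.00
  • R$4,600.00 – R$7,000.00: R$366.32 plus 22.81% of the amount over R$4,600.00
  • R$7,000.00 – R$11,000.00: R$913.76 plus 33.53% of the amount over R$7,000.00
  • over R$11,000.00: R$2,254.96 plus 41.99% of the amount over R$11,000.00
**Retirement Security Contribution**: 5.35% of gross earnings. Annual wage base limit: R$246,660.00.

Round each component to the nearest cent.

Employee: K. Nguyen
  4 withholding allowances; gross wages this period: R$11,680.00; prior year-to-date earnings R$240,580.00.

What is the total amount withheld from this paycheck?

R$2,491.72

Wage Tax: taxable = R$11,680.00 − 4×R$236.00 = R$10,736.00
  R$913.76 + 33.53% × (R$10,736.00 − R$7,000.00) = R$913.76 + 33.53% × R$3,736.00 = R$2,166.44
Retirement Security Contribution: cap R$246,660.00 − YTD R$240,580.00 = R$6,080.00 subject; 5.35% × R$6,080.00 = R$325.28
Total: R$2,166.44 + R$325.28 = R$2,491.72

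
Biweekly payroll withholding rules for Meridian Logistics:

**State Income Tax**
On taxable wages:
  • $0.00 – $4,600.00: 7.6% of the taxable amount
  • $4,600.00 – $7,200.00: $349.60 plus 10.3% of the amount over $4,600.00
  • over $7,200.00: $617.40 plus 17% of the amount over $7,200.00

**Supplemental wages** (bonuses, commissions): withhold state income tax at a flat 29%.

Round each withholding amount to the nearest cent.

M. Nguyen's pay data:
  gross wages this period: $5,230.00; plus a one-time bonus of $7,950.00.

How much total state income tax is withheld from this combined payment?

$2,719.99

State Income Tax: taxable = $5,230.00
  $349.60 + 10.3% × ($5,230.00 − $4,600.00) = $349.60 + 10.3% × $630.00 = $414.49
Supplemental (29% flat on bonus): 29% × $7,950.00 = $2,305.50
Total state income tax: $414.49 + $2,305.50 = $2,719.99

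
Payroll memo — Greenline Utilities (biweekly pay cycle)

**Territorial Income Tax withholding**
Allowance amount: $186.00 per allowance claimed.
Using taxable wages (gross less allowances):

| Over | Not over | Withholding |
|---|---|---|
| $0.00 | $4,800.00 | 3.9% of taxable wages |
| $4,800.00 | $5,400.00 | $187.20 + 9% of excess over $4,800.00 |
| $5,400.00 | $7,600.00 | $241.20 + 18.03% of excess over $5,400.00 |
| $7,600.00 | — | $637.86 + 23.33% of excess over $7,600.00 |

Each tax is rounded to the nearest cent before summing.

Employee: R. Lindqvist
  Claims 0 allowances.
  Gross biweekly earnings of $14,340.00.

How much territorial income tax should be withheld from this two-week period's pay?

Territorial Income Tax: taxable = $14,340.00
  $637.86 + 23.33% × ($14,340.00 − $7,600.00) = $637.86 + 23.33% × $6,740.00 = $2,210.30

$2,210.30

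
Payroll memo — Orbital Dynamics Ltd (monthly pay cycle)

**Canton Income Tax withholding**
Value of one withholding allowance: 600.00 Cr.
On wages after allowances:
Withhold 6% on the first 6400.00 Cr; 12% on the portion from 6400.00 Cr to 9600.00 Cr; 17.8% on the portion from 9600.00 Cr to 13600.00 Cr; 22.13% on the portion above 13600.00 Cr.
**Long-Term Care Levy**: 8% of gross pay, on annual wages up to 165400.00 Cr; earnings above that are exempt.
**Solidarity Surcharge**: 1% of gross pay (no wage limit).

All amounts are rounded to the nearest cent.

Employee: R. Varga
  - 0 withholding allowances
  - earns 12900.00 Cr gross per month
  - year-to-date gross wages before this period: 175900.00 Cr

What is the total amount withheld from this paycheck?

Canton Income Tax: taxable = 12900.00 Cr
  768.00 Cr + 17.8% × (12900.00 Cr − 9600.00 Cr) = 768.00 Cr + 17.8% × 3300.00 Cr = 1355.40 Cr
Long-Term Care Levy: YTD 175900.00 Cr ≥ cap 165400.00 Cr → 0.00 Cr
Solidarity Surcharge: 1% × 12900.00 Cr = 129.00 Cr
Total: 1355.40 Cr + 0.00 Cr + 129.00 Cr = 1484.40 Cr

1484.40 Cr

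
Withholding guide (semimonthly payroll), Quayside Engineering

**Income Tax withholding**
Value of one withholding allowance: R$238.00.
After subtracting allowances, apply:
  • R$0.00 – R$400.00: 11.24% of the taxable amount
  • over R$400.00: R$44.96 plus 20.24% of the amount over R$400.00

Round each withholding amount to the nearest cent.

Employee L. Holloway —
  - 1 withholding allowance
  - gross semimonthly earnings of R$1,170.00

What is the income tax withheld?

Income Tax: taxable = R$1,170.00 − 1×R$238.00 = R$932.00
  R$44.96 + 20.24% × (R$932.00 − R$400.00) = R$44.96 + 20.24% × R$532.00 = R$152.64

R$152.64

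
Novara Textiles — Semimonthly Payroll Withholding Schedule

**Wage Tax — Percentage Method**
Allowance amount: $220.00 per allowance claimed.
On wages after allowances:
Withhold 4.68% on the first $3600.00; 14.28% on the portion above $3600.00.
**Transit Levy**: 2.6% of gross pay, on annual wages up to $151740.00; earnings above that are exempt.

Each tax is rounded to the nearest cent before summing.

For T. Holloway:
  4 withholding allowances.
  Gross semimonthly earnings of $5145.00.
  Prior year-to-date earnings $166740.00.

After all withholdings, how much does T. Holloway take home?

$4881.56

Wage Tax: taxable = $5145.00 − 4×$220.00 = $4265.00
  $168.48 + 14.28% × ($4265.00 − $3600.00) = $168.48 + 14.28% × $665.00 = $263.44
Transit Levy: YTD $166740.00 ≥ cap $151740.00 → $0.00
Total withheld: $263.44 + $0.00 = $263.44
Net pay: $5145.00 − $263.44 = $4881.56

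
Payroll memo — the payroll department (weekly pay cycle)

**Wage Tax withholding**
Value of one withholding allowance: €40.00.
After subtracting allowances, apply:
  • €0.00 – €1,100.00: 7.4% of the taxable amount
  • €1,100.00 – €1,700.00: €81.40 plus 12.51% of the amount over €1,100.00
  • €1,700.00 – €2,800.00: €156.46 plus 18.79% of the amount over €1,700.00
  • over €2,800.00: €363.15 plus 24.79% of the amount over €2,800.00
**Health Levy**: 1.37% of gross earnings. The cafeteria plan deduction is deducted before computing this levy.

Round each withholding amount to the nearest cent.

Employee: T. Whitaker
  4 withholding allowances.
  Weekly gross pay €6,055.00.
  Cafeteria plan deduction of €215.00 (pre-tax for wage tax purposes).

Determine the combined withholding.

€1,157.11

Wage Tax: taxable = €6,055.00 − €215.00 − 4×€40.00 = €5,680.00
  €363.15 + 24.79% × (€5,680.00 − €2,800.00) = €363.15 + 24.79% × €2,880.00 = €1,077.10
Health Levy: 1.37% × €5,840.00 = €80.01
Total: €1,077.10 + €80.01 = €1,157.11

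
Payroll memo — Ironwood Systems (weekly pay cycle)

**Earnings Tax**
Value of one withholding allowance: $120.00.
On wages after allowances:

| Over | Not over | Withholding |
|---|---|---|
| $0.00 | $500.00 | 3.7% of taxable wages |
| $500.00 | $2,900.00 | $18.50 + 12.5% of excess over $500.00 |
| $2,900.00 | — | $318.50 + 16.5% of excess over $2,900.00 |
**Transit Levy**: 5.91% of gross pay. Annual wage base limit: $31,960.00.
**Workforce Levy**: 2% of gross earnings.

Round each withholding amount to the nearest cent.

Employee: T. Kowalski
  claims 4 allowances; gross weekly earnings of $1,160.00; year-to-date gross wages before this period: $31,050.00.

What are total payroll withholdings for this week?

$117.98

Earnings Tax: taxable = $1,160.00 − 4×$120.00 = $680.00
  $18.50 + 12.5% × ($680.00 − $500.00) = $18.50 + 12.5% × $180.00 = $41.00
Transit Levy: cap $31,960.00 − YTD $31,050.00 = $910.00 subject; 5.91% × $910.00 = $53.78
Workforce Levy: 2% × $1,160.00 = $23.20
Total: $41.00 + $53.78 + $23.20 = $117.98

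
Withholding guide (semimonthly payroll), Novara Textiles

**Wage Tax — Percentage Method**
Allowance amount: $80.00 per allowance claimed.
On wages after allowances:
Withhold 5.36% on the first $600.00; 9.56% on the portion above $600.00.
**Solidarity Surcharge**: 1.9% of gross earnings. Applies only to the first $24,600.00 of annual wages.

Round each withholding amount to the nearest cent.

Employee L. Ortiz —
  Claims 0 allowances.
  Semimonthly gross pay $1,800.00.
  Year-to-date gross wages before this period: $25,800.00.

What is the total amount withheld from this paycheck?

$146.88

Wage Tax: taxable = $1,800.00
  $32.16 + 9.56% × ($1,800.00 − $600.00) = $32.16 + 9.56% × $1,200.00 = $146.88
Solidarity Surcharge: YTD $25,800.00 ≥ cap $24,600.00 → $0.00
Total: $146.88 + $0.00 = $146.88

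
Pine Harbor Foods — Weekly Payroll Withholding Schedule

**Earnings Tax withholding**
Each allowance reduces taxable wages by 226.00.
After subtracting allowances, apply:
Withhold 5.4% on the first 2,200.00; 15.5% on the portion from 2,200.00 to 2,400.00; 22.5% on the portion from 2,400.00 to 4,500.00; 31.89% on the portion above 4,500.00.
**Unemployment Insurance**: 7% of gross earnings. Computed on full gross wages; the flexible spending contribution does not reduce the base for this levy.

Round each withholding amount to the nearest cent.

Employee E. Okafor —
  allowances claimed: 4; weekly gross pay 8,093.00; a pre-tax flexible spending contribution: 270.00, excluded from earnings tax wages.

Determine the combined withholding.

1,960.23

Earnings Tax: taxable = 8,093.00 − 270.00 − 4×226.00 = 6,919.00
  622.30 + 31.89% × (6,919.00 − 4,500.00) = 622.30 + 31.89% × 2,419.00 = 1,393.72
Unemployment Insurance: 7% × 8,093.00 = 566.51
Total: 1,393.72 + 566.51 = 1,960.23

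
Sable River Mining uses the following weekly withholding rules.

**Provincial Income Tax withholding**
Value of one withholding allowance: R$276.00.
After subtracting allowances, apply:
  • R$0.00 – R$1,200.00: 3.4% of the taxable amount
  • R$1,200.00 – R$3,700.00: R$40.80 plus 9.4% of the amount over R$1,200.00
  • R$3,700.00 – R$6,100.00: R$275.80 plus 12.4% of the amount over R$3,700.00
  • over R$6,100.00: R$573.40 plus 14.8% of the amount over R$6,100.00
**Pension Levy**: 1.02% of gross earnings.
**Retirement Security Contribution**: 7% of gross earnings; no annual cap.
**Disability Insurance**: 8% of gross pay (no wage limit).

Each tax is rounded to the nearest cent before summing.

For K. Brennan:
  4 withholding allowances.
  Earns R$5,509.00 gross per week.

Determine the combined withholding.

Provincial Income Tax: taxable = R$5,509.00 − 4×R$276.00 = R$4,405.00
  R$275.80 + 12.4% × (R$4,405.00 − R$3,700.00) = R$275.80 + 12.4% × R$705.00 = R$363.22
Pension Levy: 1.02% × R$5,509.00 = R$56.19
Retirement Security Contribution: 7% × R$5,509.00 = R$385.63
Disability Insurance: 8% × R$5,509.00 = R$440.72
Total: R$363.22 + R$56.19 + R$385.63 + R$440.72 = R$1,245.76

R$1,245.76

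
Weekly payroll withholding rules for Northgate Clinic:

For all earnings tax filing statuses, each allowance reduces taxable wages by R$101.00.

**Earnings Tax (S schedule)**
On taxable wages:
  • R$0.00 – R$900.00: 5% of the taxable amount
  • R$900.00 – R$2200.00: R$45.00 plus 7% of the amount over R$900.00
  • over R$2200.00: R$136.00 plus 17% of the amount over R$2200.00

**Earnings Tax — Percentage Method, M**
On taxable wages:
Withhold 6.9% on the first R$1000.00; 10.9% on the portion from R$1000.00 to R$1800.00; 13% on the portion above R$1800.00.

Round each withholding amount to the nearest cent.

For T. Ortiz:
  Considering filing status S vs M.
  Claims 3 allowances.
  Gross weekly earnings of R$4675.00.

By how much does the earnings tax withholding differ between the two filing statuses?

Earnings Tax (S): taxable = R$4675.00 − 3×R$101.00 = R$4372.00
  R$136.00 + 17% × (R$4372.00 − R$2200.00) = R$136.00 + 17% × R$2172.00 = R$505.24
Earnings Tax (M): taxable = R$4675.00 − 3×R$101.00 = R$4372.00
  R$156.20 + 13% × (R$4372.00 − R$1800.00) = R$156.20 + 13% × R$2572.00 = R$490.56
Difference: |R$505.24 − R$490.56| = R$14.68 (higher under S)

R$14.68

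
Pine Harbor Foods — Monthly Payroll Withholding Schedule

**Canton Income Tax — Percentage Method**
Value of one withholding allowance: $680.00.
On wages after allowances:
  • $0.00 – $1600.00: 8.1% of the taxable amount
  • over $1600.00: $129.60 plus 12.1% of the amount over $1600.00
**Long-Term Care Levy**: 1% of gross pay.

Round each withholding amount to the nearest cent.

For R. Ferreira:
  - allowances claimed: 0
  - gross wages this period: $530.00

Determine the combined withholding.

$48.23

Canton Income Tax: taxable = $530.00
  8.1% × $530.00 = $42.93
Long-Term Care Levy: 1% × $530.00 = $5.30
Total: $42.93 + $5.30 = $48.23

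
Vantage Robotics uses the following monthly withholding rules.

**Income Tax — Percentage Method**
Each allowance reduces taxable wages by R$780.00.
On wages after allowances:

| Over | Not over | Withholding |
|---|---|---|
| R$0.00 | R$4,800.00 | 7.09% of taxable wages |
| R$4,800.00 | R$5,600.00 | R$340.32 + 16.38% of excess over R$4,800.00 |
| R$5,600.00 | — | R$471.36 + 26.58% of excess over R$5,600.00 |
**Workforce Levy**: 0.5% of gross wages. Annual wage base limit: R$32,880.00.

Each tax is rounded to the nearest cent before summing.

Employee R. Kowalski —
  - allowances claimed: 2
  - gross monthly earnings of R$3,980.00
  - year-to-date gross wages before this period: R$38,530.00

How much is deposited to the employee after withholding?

Income Tax: taxable = R$3,980.00 − 2×R$780.00 = R$2,420.00
  7.09% × R$2,420.00 = R$171.58
Workforce Levy: YTD R$38,530.00 ≥ cap R$32,880.00 → R$0.00
Total withheld: R$171.58 + R$0.00 = R$171.58
Net pay: R$3,980.00 − R$171.58 = R$3,808.42

R$3,808.42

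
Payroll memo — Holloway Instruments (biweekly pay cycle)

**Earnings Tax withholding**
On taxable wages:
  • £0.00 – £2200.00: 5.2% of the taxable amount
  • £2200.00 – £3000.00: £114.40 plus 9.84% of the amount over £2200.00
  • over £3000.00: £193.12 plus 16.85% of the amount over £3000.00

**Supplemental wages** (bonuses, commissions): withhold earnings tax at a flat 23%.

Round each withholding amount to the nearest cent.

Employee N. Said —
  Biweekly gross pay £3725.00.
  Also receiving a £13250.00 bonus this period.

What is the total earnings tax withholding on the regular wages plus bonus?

Earnings Tax: taxable = £3725.00
  £193.12 + 16.85% × (£3725.00 − £3000.00) = £193.12 + 16.85% × £725.00 = £315.28
Supplemental (23% flat on bonus): 23% × £13250.00 = £3047.50
Total earnings tax: £315.28 + £3047.50 = £3362.78

£3362.78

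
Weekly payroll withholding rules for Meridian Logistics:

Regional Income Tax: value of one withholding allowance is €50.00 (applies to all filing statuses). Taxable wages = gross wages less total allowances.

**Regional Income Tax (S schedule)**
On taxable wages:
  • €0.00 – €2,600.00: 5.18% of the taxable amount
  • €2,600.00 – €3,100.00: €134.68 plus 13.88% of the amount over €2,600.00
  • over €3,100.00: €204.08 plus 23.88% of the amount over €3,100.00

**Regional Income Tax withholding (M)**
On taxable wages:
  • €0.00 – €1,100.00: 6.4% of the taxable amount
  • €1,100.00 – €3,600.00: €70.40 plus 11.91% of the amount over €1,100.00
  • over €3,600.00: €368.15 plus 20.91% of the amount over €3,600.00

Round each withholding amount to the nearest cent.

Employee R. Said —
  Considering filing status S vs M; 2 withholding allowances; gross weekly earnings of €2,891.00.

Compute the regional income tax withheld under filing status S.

Regional Income Tax (S): taxable = €2,891.00 − 2×€50.00 = €2,791.00
  €134.68 + 13.88% × (€2,791.00 − €2,600.00) = €134.68 + 13.88% × €191.00 = €161.19

€161.19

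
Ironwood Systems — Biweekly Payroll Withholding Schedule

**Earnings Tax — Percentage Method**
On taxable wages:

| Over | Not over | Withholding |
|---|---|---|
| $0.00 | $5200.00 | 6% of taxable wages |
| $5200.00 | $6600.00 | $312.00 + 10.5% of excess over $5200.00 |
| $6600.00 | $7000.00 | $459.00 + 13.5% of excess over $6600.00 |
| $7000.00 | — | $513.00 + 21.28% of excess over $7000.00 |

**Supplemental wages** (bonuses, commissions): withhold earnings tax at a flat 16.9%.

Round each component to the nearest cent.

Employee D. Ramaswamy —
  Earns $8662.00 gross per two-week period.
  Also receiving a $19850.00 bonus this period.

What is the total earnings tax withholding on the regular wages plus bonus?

$4221.32

Earnings Tax: taxable = $8662.00
  $513.00 + 21.28% × ($8662.00 − $7000.00) = $513.00 + 21.28% × $1662.00 = $866.67
Supplemental (16.9% flat on bonus): 16.9% × $19850.00 = $3354.65
Total earnings tax: $866.67 + $3354.65 = $4221.32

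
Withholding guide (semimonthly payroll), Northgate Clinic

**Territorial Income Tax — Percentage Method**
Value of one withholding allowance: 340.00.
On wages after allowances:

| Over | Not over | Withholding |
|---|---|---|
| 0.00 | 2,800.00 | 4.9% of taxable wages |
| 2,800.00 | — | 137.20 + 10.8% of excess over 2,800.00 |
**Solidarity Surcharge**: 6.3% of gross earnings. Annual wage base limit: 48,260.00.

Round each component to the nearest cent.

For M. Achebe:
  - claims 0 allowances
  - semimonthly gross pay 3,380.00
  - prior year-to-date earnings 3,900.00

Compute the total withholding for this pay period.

412.78

Territorial Income Tax: taxable = 3,380.00
  137.20 + 10.8% × (3,380.00 − 2,800.00) = 137.20 + 10.8% × 580.00 = 199.84
Solidarity Surcharge: 6.3% × 3,380.00 = 212.94
Total: 199.84 + 212.94 = 412.78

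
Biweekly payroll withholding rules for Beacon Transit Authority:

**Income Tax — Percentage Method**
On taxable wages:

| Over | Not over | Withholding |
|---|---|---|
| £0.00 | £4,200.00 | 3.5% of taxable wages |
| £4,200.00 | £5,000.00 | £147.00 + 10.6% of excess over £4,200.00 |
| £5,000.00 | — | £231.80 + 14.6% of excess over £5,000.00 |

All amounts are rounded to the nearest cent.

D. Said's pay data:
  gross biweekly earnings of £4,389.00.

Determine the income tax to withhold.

Income Tax: taxable = £4,389.00
  £147.00 + 10.6% × (£4,389.00 − £4,200.00) = £147.00 + 10.6% × £189.00 = £167.03

£167.03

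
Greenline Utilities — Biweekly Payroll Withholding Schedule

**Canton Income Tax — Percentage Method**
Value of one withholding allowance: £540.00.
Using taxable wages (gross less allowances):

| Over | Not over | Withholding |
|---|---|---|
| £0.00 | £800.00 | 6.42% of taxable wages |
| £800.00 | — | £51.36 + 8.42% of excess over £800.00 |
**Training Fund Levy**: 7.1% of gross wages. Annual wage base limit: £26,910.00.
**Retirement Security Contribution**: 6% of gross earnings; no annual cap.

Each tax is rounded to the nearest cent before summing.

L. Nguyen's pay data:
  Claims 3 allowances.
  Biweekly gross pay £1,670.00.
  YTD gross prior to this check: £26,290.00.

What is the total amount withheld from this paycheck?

Canton Income Tax: taxable = £1,670.00 − 3×£540.00 = £50.00
  6.42% × £50.00 = £3.21
Training Fund Levy: cap £26,910.00 − YTD £26,290.00 = £620.00 subject; 7.1% × £620.00 = £44.02
Retirement Security Contribution: 6% × £1,670.00 = £100.20
Total: £3.21 + £44.02 + £100.20 = £147.43

£147.43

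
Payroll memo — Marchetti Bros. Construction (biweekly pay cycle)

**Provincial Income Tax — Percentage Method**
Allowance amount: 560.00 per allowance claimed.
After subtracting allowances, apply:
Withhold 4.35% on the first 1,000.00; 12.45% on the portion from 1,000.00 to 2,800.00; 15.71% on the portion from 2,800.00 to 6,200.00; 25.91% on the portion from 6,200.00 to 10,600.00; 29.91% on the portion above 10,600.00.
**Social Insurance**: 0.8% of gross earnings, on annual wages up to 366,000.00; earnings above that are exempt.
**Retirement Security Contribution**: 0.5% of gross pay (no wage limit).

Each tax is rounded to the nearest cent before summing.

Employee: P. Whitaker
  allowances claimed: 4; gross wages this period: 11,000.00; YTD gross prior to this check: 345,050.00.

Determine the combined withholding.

Provincial Income Tax: taxable = 11,000.00 − 4×560.00 = 8,760.00
  801.74 + 25.91% × (8,760.00 − 6,200.00) = 801.74 + 25.91% × 2,560.00 = 1,465.04
Social Insurance: 0.8% × 11,000.00 = 88.00
Retirement Security Contribution: 0.5% × 11,000.00 = 55.00
Total: 1,465.04 + 88.00 + 55.00 = 1,608.04

1,608.04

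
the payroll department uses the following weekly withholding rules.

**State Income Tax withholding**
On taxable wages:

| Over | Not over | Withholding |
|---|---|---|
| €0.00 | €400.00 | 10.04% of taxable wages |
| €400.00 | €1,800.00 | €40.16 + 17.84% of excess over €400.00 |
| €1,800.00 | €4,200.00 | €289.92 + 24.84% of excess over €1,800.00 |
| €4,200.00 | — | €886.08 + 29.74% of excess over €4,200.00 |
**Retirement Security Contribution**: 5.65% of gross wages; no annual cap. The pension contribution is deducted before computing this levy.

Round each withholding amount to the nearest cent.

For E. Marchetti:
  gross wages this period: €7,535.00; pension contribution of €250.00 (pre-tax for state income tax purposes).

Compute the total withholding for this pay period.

State Income Tax: taxable = €7,535.00 − €250.00 = €7,285.00
  €886.08 + 29.74% × (€7,285.00 − €4,200.00) = €886.08 + 29.74% × €3,085.00 = €1,803.56
Retirement Security Contribution: 5.65% × €7,285.00 = €411.60
Total: €1,803.56 + €411.60 = €2,215.16

€2,215.16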